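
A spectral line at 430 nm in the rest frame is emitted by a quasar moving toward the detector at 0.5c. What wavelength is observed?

Relativistic Doppler for wavelength: λ' = λ₀ · √((1 − β)/(1 + β)).
λ' = 430 × √(0.5000/1.5000) = 430 × 0.57735 ≈ 248.3 nm.

248.3 nm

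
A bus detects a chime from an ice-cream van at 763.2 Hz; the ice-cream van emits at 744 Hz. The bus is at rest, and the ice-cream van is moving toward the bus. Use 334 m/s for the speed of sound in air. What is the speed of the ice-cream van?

f' = f · v/(v − v_s) ⇒ v_s = v · |1 − f/f'|.
v_s = 334 × |1 − 744/763.2| = 334 × 0.02516 ≈ 8.4 m/s.

8.4 m/s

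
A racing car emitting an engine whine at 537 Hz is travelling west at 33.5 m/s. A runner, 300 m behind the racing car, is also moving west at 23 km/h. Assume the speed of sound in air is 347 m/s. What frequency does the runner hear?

23 km/h = 6.389 m/s.
The runner is behind, so the racing car is moving away from it while the runner is moving toward the racing car.
With source receding and observer approaching, f' = f · (v + v_o)/(v + v_s).
f' = 537 × (347 + 6.389)/(347 + 33.5) = 537 × 353.39/380.5 ≈ 499 Hz.

499 Hz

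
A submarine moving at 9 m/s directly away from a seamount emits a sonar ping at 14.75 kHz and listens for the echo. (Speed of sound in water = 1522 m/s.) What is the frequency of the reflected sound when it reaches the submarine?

The seamount receives the sound from a moving source: f₁ = f₀ · v/(v + v_e) = 14.75 × 1522/1531 ≈ 14.66 kHz.
On the return leg the submarine is a moving observer: f₂ = f₁ · (v − v_e)/v = 14.66 × 1513/1522 ≈ 14.58 kHz.
Equivalently f₂ = f₀ · (v − v_e)/(v + v_e).

14.58 kHz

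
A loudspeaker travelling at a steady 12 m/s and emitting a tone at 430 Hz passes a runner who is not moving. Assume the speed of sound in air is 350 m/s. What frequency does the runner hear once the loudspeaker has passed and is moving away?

Receding: f₂ = f · v/(v + v_s) = 430 × 350/362 ≈ 416 Hz.

416 Hz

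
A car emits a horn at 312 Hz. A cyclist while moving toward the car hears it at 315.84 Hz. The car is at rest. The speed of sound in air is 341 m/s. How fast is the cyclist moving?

f' = f · (v + v_o)/v ⇒ v_o = v · |f'/f − 1|.
v_o = 341 × |315.84/312 − 1| = 341 × 0.01231 ≈ 4.2 m/s.

4.2 m/s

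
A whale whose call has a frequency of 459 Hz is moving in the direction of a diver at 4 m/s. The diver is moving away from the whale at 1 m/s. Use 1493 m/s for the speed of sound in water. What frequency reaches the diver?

460 Hz

General Doppler shift: f' = f · (v − v_o)/(v − v_s).
f' = 459 × (1493 − 1)/(1493 − 4) = 459 × 1492/1489 ≈ 460 Hz.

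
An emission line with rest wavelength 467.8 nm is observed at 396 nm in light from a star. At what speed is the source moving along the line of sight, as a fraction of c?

λ'/λ₀ = 0.8465 < 1 (blueshift), so the source is approaching.
λ'/λ₀ = √((1 − β)/(1 + β)) for an approaching source ⇒ β = (1 − r²)/(1 + r²) with r = λ'/λ₀.
β = (1 − 0.7166)/(1 + 0.7166) ≈ 0.165.

0.165c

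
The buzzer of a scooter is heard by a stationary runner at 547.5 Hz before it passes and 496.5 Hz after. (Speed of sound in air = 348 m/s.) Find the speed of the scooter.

17.0 m/s

f₁/f₂ = (v + v_s)/(v − v_s), so v_s = v · (f₁ − f₂)/(f₁ + f₂).
v_s = 348 × (547.5 − 496.5)/(547.5 + 496.5) = 348 × 51.0/1044.0 ≈ 17.0 m/s.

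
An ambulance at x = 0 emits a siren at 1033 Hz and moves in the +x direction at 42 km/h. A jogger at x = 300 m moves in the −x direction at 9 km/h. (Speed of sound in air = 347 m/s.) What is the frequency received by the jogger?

42 km/h = 11.67 m/s; 9 km/h = 2.5 m/s.
The observer lies on the +x side, so the source is heading toward the observer and the observer is heading toward the source.
General Doppler shift: f' = f · (v + v_o)/(v − v_s).
f' = 1033 × (347 + 2.5)/(347 − 11.67) = 1033 × 349.5/335.33 ≈ 1077 Hz.

1077 Hz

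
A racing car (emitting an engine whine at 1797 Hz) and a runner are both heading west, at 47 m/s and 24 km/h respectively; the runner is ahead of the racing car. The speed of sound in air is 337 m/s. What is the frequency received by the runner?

2047 Hz

24 km/h = 6.667 m/s.
The runner is ahead, so the racing car is moving toward it while the runner is moving away from the racing car.
General Doppler shift: f' = f · (v − v_o)/(v − v_s).
f' = 1797 × (337 − 6.667)/(337 − 47) = 1797 × 330.33/290 ≈ 2047 Hz.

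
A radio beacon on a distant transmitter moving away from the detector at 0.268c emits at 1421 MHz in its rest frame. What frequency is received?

Relativistic Doppler for frequency: f' = f₀ · √((1 − β)/(1 + β)).
f' = 1421 × √(0.7320/1.2680) = 1421 × 0.75979 ≈ 1079.7 MHz.

1079.7 MHz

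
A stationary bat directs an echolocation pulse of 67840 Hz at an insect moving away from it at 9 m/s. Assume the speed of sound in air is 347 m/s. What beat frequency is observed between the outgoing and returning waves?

At the insect (a moving observer), f₁ = f₀ · (v − u)/v = 67840 × 338/347 ≈ 66080 Hz.
The reflection then acts as a moving source: f₂ = f₁ · v/(v + u) ≈ 64410 Hz.
Equivalently f₂ = f₀ · (v − u)/(v + u).
Beat frequency: |f₂ − f₀| = 2u·f₀/(v + u) = 2 × 9 × 67840/356 ≈ 3430 Hz.

3430 Hz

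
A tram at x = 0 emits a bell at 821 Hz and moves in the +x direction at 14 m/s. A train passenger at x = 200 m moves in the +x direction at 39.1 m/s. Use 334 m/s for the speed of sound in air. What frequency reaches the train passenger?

757 Hz

The observer lies on the +x side, so the source is heading toward the observer and the observer is heading away from the source.
With source approaching and observer receding, f' = f · (v − v_o)/(v − v_s).
f' = 821 × (334 − 39.1)/(334 − 14) = 821 × 294.9/320 ≈ 757 Hz.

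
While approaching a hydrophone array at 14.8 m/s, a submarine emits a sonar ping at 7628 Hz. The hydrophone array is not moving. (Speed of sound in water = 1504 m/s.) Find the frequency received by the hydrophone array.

7704 Hz

Moving source, stationary observer: f' = f · v/(v − v_s) since the source is approaching.
f' = 7628 × 1504/(1504 − 14.8) = 7628 × 1504/1489 ≈ 7704 Hz.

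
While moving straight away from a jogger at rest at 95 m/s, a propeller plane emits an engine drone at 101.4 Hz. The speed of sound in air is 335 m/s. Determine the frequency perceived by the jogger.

With the source moving away from a stationary observer, f' = f · v/(v + v_s).
f' = 101.4 × 335/(335 + 95) = 101.4 × 335/430 ≈ 79 Hz.

79 Hz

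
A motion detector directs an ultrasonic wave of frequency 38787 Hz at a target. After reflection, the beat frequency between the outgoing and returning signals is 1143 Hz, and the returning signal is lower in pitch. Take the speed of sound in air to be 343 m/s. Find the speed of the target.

Double Doppler shift off a moving reflector: f₂ = f₀ · (v + u)/(v − u) (u > 0 toward emitter).
Returning signal is lower, so f₂ = f₀ − Δf = 38787 − 1143 = 37644 Hz.
Rearranging, u = v · (f₂ − f₀)/(f₂ + f₀) = 343 × -1143/76431 ≈ -5.1 m/s.
So the target is moving at 5.1 m/s away from the emitter.

5.1 m/s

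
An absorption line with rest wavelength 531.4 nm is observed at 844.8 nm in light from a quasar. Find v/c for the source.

0.433

λ'/λ₀ = 1.5898 > 1 (redshift), so the source is receding.
λ'/λ₀ = √((1 + β)/(1 − β)) for a receding source ⇒ β = (r² − 1)/(r² + 1) with r = λ'/λ₀.
β = (2.5273 − 1)/(2.5273 + 1) ≈ 0.433.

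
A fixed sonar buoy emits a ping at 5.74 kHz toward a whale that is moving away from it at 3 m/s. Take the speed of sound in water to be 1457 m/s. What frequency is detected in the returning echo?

At the whale (a moving observer), f₁ = f₀ · (v − u)/v = 5.74 × 1454/1457 ≈ 5.73 kHz.
The reflection then acts as a moving source: f₂ = f₁ · v/(v + u) ≈ 5.72 kHz.

5.72 kHz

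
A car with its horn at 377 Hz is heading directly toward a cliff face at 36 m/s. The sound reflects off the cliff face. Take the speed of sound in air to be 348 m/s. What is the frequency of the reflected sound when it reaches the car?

464 Hz

The cliff face receives the sound from a moving source: f₁ = f₀ · v/(v − v_e) = 377 × 348/312 ≈ 420 Hz.
On the return leg the car is a moving observer: f₂ = f₁ · (v + v_e)/v = 420 × 384/348 ≈ 464 Hz.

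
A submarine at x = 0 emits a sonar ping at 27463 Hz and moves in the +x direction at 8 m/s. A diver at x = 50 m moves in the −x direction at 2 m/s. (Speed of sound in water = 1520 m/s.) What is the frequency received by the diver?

27645 Hz

The observer lies on the +x side, so the source is heading toward the observer and the observer is heading toward the source.
General Doppler shift: f' = f · (v + v_o)/(v − v_s).
f' = 27463 × (1520 + 2)/(1520 − 8) = 27463 × 1522/1512 ≈ 27645 Hz.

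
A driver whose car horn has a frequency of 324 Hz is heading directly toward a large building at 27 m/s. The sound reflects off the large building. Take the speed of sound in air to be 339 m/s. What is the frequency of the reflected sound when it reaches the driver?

380 Hz

The large building receives the sound from a moving source: f₁ = f₀ · v/(v − v_e) = 324 × 339/312 ≈ 352 Hz.
On the return leg the driver is a moving observer: f₂ = f₁ · (v + v_e)/v = 352 × 366/339 ≈ 380 Hz.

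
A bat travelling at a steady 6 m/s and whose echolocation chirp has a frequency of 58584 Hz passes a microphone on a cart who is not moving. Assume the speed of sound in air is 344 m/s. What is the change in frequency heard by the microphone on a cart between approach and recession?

Approaching: f₁ = f · v/(v − v_s) = 58584 × 344/338 ≈ 59624 Hz.
Receding: f₂ = f · v/(v + v_s) = 58584 × 344/350 ≈ 57580 Hz.
Drop: f₁ − f₂ = 2f·v·v_s/(v² − v_s²) = 2 × 58584 × 344 × 6/(344² − 6²) ≈ 2044 Hz.

2044 Hz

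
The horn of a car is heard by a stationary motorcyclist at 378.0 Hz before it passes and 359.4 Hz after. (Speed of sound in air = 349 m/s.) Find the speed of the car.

f₁/f₂ = (v + v_s)/(v − v_s), so v_s = v · (f₁ − f₂)/(f₁ + f₂).
v_s = 349 × (378.0 − 359.4)/(378.0 + 359.4) = 349 × 18.6/737.4 ≈ 8.8 m/s.

8.8 m/s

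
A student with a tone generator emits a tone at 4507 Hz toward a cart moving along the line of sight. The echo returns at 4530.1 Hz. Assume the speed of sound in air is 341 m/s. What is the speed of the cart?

Double Doppler shift off a moving reflector: f₂ = f₀ · (v + u)/(v − u) (u > 0 toward emitter).
Rearranging, u = v · (f₂ − f₀)/(f₂ + f₀) = 341 × 23.1/9037.1 ≈ 0.87 m/s.
So the cart is moving at 0.87 m/s toward the emitter.

0.87 m/s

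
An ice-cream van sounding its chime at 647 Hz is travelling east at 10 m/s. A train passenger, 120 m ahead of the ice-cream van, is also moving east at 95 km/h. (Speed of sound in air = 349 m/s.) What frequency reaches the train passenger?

616 Hz

95 km/h = 26.39 m/s.
The train passenger is ahead, so the ice-cream van is moving toward it while the train passenger is moving away from the ice-cream van.
With source approaching and observer receding, f' = f · (v − v_o)/(v − v_s).
f' = 647 × (349 − 26.39)/(349 − 10) = 647 × 322.61/339 ≈ 616 Hz.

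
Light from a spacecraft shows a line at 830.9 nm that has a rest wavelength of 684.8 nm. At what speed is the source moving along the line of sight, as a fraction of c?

λ'/λ₀ = 1.2133 > 1 (redshift), so the source is receding.
λ'/λ₀ = √((1 + β)/(1 − β)) for a receding source ⇒ β = (r² − 1)/(r² + 1) with r = λ'/λ₀.
β = (1.4722 − 1)/(1.4722 + 1) ≈ 0.191.

0.191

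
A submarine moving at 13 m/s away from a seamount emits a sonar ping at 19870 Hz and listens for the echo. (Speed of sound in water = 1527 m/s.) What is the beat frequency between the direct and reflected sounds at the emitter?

The seamount receives the sound from a moving source: f₁ = f₀ · v/(v + v_e) = 19870 × 1527/1540 ≈ 19702 Hz.
On the return leg the submarine is a moving observer: f₂ = f₁ · (v − v_e)/v = 19702 × 1514/1527 ≈ 19535 Hz.
Beat against the emitted tone: |f₂ − f₀| = 2v_e·f₀/(v + v_e) = 2 × 13 × 19870/1540 ≈ 335 Hz.

335 Hz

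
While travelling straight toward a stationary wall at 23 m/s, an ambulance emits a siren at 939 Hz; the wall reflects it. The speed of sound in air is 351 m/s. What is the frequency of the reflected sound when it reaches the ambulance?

The wall receives the sound from a moving source: f₁ = f₀ · v/(v − v_e) = 939 × 351/328 ≈ 1005 Hz.
On the return leg the ambulance is a moving observer: f₂ = f₁ · (v + v_e)/v = 1005 × 374/351 ≈ 1071 Hz.

1071 Hz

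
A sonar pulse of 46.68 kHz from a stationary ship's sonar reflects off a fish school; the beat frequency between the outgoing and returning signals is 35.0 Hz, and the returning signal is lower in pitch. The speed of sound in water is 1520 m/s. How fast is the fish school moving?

Double Doppler shift off a moving reflector: f₂ = f₀ · (v + u)/(v − u) (u > 0 toward emitter).
Returning signal is lower, so f₂ = f₀ − Δf = 46680 − 35 = 46645 Hz.
Rearranging, u = v · (f₂ − f₀)/(f₂ + f₀) = 1520 × -35/93325 ≈ -0.57 m/s.
So the fish school is moving at 0.57 m/s away from the emitter.

0.57 m/s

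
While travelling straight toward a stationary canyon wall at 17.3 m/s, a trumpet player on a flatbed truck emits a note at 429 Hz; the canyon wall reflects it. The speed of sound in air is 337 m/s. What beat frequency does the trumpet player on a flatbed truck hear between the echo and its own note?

46.4 Hz

The canyon wall receives the sound from a moving source: f₁ = f₀ · v/(v − v_e) = 429 × 337/319.7 ≈ 452.2 Hz.
On the return leg the trumpet player on a flatbed truck is a moving observer: f₂ = f₁ · (v + v_e)/v = 452.2 × 354.3/337 ≈ 475.4 Hz.
Equivalently f₂ = f₀ · (v + v_e)/(v − v_e).
Beat against the emitted tone: |f₂ − f₀| = 2v_e·f₀/(v − v_e) = 2 × 17.3 × 429/319.7 ≈ 46.4 Hz.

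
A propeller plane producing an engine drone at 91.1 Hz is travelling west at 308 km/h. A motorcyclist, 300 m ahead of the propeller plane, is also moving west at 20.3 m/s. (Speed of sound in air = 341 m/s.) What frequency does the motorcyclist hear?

114 Hz

308 km/h = 85.56 m/s.
The motorcyclist is ahead, so the propeller plane is moving toward it while the motorcyclist is moving away from the propeller plane.
General Doppler shift: f' = f · (v − v_o)/(v − v_s).
f' = 91.1 × (341 − 20.3)/(341 − 85.56) = 91.1 × 320.7/255.44 ≈ 114 Hz.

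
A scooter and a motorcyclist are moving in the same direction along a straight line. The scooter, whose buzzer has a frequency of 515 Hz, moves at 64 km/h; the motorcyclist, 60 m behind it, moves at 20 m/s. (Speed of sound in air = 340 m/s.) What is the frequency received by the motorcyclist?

518 Hz

64 km/h = 17.78 m/s.
The motorcyclist is behind, so the scooter is moving away from it while the motorcyclist is moving toward the scooter.
Both move, so f' = f · (v + v_o)/(v + v_s).
f' = 515 × (340 + 20)/(340 + 17.78) = 515 × 360/357.78 ≈ 518 Hz.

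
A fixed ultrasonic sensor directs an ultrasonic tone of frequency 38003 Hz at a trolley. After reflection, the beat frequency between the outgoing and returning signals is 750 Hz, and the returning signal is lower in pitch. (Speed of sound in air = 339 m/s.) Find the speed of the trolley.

3.4 m/s

Double Doppler shift off a moving reflector: f₂ = f₀ · (v + u)/(v − u) (u > 0 toward emitter).
Returning signal is lower, so f₂ = f₀ − Δf = 38003 − 750 = 37253 Hz.
Rearranging, u = v · (f₂ − f₀)/(f₂ + f₀) = 339 × -750/75256 ≈ -3.4 m/s.
So the trolley is moving at 3.4 m/s away from the emitter.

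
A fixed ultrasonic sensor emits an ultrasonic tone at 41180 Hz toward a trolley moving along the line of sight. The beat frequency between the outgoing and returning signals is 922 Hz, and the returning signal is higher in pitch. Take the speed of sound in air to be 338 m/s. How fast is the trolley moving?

3.7 m/s

Double Doppler shift off a moving reflector: f₂ = f₀ · (v + u)/(v − u) (u > 0 toward emitter).
Returning signal is higher, so f₂ = f₀ + Δf = 41180 + 922 = 42102 Hz.
Rearranging, u = v · (f₂ − f₀)/(f₂ + f₀) = 338 × 922/83282 ≈ 3.7 m/s.
So the trolley is moving at 3.7 m/s toward the emitter.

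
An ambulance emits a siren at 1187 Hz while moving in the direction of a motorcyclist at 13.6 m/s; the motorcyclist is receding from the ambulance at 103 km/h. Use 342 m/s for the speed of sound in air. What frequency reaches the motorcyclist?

103 km/h = 28.61 m/s.
General Doppler shift: f' = f · (v − v_o)/(v − v_s).
f' = 1187 × (342 − 28.61)/(342 − 13.6) = 1187 × 313.39/328.4 ≈ 1133 Hz.

1133 Hz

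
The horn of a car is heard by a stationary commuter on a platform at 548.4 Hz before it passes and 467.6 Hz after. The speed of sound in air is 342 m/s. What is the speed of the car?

27 m/s

f₁/f₂ = (v + v_s)/(v − v_s), so v_s = v · (f₁ − f₂)/(f₁ + f₂).
v_s = 342 × (548.4 − 467.6)/(548.4 + 467.6) = 342 × 80.8/1016.0 ≈ 27 m/s.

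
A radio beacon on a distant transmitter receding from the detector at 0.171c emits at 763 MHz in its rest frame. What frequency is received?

642.0 MHz

Relativistic Doppler for frequency: f' = f₀ · √((1 − β)/(1 + β)).
f' = 763 × √(0.8290/1.1710) = 763 × 0.84139 ≈ 642.0 MHz.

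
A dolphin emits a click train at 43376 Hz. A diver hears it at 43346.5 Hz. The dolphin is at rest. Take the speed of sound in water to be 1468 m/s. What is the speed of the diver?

1.00 m/s

f' < f, so the diver is receding.
f' = f · (v − v_o)/v ⇒ v_o = v · |f'/f − 1|.
v_o = 1468 × |43346.5/43376 − 1| = 1468 × 0.0006801 ≈ 1.00 m/s.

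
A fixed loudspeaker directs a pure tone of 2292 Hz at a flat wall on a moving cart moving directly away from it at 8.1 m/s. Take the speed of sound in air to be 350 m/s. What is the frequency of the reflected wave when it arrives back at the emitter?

The flat wall on a moving cart first receives the wave as a moving observer: f₁ = f₀ · (v − u)/v = 2292 × (350 − 8.1)/350 ≈ 2239 Hz.
On reflection it acts as a source moving away from the stationary detector: f₂ = f₁ · v/(v + u) = 2239 × 350/358.1 ≈ 2188 Hz.
Equivalently f₂ = f₀ · (v − u)/(v + u).

2188 Hz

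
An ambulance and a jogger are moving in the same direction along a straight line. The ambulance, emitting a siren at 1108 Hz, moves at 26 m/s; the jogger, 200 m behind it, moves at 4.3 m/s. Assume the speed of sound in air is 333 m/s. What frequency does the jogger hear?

1041 Hz

The jogger is behind, so the ambulance is moving away from it while the jogger is moving toward the ambulance.
With source receding and observer approaching, f' = f · (v + v_o)/(v + v_s).
f' = 1108 × (333 + 4.3)/(333 + 26) = 1108 × 337.3/359 ≈ 1041 Hz.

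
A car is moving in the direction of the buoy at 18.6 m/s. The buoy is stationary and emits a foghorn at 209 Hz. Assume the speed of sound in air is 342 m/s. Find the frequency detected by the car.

Moving observer, stationary source: f' = f · (v + v_o)/v.
f' = 209 × (342 + 18.6)/342 = 209 × 360.6/342 ≈ 220 Hz.

220 Hz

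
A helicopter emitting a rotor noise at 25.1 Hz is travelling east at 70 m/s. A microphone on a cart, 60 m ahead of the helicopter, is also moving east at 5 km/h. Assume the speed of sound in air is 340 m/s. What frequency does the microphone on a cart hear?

5 km/h = 1.389 m/s.
The microphone on a cart is ahead, so the helicopter is moving toward it while the microphone on a cart is moving away from the helicopter.
With source approaching and observer receding, f' = f · (v − v_o)/(v − v_s).
f' = 25.1 × (340 − 1.389)/(340 − 70) = 25.1 × 338.61/270 ≈ 31.5 Hz.

31.5 Hz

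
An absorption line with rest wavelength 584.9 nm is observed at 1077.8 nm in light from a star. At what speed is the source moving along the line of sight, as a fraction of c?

0.545

λ'/λ₀ = 1.8427 > 1 (redshift), so the source is receding.
λ'/λ₀ = √((1 + β)/(1 − β)) for a receding source ⇒ β = (r² − 1)/(r² + 1) with r = λ'/λ₀.
β = (3.3956 − 1)/(3.3956 + 1) ≈ 0.545.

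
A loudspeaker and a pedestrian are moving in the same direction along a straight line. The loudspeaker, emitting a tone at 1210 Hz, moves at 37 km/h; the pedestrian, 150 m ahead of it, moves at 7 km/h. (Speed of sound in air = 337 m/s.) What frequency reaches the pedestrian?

1241 Hz

37 km/h = 10.28 m/s; 7 km/h = 1.944 m/s.
The pedestrian is ahead, so the loudspeaker is moving toward it while the pedestrian is moving away from the loudspeaker.
General Doppler shift: f' = f · (v − v_o)/(v − v_s).
f' = 1210 × (337 − 1.944)/(337 − 10.28) = 1210 × 335.06/326.72 ≈ 1241 Hz.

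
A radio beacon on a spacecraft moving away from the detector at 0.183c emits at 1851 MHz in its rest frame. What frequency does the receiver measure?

1538.2 MHz

Relativistic Doppler for frequency: f' = f₀ · √((1 − β)/(1 + β)).
f' = 1851 × √(0.8170/1.1830) = 1851 × 0.83103 ≈ 1538.2 MHz.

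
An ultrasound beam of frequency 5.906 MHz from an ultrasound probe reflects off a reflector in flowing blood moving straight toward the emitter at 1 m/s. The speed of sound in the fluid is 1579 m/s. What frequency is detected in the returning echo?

At the reflector in flowing blood (a moving observer), f₁ = f₀ · (v + u)/v = 5.906 × 1580/1579 ≈ 5.910 MHz.
The reflection then acts as a moving source: f₂ = f₁ · v/(v − u) ≈ 5.913 MHz.

5.913 MHz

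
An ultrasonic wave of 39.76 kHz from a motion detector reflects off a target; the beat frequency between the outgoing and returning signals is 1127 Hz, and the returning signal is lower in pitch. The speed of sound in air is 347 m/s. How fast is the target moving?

5.0 m/s

Double Doppler shift off a moving reflector: f₂ = f₀ · (v + u)/(v − u) (u > 0 toward emitter).
Returning signal is lower, so f₂ = f₀ − Δf = 39760 − 1127 = 38633 Hz.
Rearranging, u = v · (f₂ − f₀)/(f₂ + f₀) = 347 × -1127/78393 ≈ -5.0 m/s.
So the target is moving at 5.0 m/s away from the emitter.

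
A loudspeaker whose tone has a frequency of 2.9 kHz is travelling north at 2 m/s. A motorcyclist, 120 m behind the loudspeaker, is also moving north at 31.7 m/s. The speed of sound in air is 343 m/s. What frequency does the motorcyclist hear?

3.15 kHz

The motorcyclist is behind, so the loudspeaker is moving away from it while the motorcyclist is moving toward the loudspeaker.
General Doppler shift: f' = f · (v + v_o)/(v + v_s).
f' = 2.9 × (343 + 31.7)/(343 + 2) = 2.9 × 374.7/345 ≈ 3.15 kHz.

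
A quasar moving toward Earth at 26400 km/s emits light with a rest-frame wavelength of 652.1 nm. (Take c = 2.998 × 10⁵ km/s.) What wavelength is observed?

β = v/c = 26400/299800 = 0.0881.
Relativistic Doppler for wavelength: λ' = λ₀ · √((1 − β)/(1 + β)).
λ' = 652.1 × √(0.9119/1.0881) = 652.1 × 0.91550 ≈ 597.0 nm.

597.0 nm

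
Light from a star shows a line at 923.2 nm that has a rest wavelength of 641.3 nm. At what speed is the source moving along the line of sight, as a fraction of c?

0.349

λ'/λ₀ = 1.4396 > 1 (redshift), so the source is receding.
λ'/λ₀ = √((1 + β)/(1 − β)) for a receding source ⇒ β = (r² − 1)/(r² + 1) with r = λ'/λ₀.
β = (2.0724 − 1)/(2.0724 + 1) ≈ 0.349.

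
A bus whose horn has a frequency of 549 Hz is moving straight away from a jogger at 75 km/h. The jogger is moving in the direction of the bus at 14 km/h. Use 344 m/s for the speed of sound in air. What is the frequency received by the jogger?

75 km/h = 20.83 m/s; 14 km/h = 3.889 m/s.
General Doppler shift: f' = f · (v + v_o)/(v + v_s).
f' = 549 × (344 + 3.889)/(344 + 20.83) = 549 × 347.89/364.83 ≈ 524 Hz.

524 Hz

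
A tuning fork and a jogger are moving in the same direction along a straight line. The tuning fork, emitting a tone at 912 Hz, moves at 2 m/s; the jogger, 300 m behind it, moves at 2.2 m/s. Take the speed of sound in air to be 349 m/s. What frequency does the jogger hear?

913 Hz

The jogger is behind, so the tuning fork is moving away from it while the jogger is moving toward the tuning fork.
General Doppler shift: f' = f · (v + v_o)/(v + v_s).
f' = 912 × (349 + 2.2)/(349 + 2) = 912 × 351.2/351 ≈ 913 Hz.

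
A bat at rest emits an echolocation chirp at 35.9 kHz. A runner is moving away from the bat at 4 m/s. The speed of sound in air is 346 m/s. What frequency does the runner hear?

35.5 kHz

Moving observer, stationary source: f' = f · (v − v_o)/v.
f' = 35.9 × (346 − 4)/346 = 35.9 × 342/346 ≈ 35.5 kHz.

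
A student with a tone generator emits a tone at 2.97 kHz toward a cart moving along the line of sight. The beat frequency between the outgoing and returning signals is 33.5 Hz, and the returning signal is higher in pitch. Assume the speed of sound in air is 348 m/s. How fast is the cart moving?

1.95 m/s

Double Doppler shift off a moving reflector: f₂ = f₀ · (v + u)/(v − u) (u > 0 toward emitter).
Returning signal is higher, so f₂ = f₀ + Δf = 2970 + 33.5 = 3003.5 Hz.
Rearranging, u = v · (f₂ − f₀)/(f₂ + f₀) = 348 × 33.5/5973.5 ≈ 1.95 m/s.
So the cart is moving at 1.95 m/s toward the emitter.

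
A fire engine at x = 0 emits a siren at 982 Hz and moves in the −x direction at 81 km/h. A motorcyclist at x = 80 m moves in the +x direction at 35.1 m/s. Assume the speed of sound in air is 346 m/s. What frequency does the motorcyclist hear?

81 km/h = 22.5 m/s.
The observer lies on the +x side, so the source is heading away from the observer and the observer is heading away from the source.
General Doppler shift: f' = f · (v − v_o)/(v + v_s).
f' = 982 × (346 − 35.1)/(346 + 22.5) = 982 × 310.9/368.5 ≈ 829 Hz.

829 Hz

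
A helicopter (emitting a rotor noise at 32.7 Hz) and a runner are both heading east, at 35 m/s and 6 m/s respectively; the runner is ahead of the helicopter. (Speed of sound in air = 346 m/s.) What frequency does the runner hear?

The runner is ahead, so the helicopter is moving toward it while the runner is moving away from the helicopter.
General Doppler shift: f' = f · (v − v_o)/(v − v_s).
f' = 32.7 × (346 − 6)/(346 − 35) = 32.7 × 340/311 ≈ 35.7 Hz.

35.7 Hz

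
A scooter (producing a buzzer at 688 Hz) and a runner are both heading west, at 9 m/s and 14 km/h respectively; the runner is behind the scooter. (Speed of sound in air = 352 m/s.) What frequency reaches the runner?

14 km/h = 3.889 m/s.
The runner is behind, so the scooter is moving away from it while the runner is moving toward the scooter.
Both move, so f' = f · (v + v_o)/(v + v_s).
f' = 688 × (352 + 3.889)/(352 + 9) = 688 × 355.89/361 ≈ 678 Hz.

678 Hz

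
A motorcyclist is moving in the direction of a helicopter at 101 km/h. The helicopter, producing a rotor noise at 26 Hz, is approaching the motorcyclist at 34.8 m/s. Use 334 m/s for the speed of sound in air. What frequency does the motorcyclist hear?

31.5 Hz

101 km/h = 28.06 m/s.
With source approaching and observer approaching, f' = f · (v + v_o)/(v − v_s).
f' = 26 × (334 + 28.06)/(334 − 34.8) = 26 × 362.06/299.2 ≈ 31.5 Hz.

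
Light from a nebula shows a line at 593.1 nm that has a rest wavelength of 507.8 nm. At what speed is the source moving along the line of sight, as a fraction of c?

λ'/λ₀ = 1.1680 > 1 (redshift), so the source is receding.
λ'/λ₀ = √((1 + β)/(1 − β)) for a receding source ⇒ β = (r² − 1)/(r² + 1) with r = λ'/λ₀.
β = (1.3642 − 1)/(1.3642 + 1) ≈ 0.154.

0.154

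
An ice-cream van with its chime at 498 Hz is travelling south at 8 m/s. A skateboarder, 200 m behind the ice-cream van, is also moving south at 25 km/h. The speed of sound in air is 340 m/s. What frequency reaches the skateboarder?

25 km/h = 6.944 m/s.
The skateboarder is behind, so the ice-cream van is moving away from it while the skateboarder is moving toward the ice-cream van.
General Doppler shift: f' = f · (v + v_o)/(v + v_s).
f' = 498 × (340 + 6.944)/(340 + 8) = 498 × 346.94/348 ≈ 496 Hz.

496 Hz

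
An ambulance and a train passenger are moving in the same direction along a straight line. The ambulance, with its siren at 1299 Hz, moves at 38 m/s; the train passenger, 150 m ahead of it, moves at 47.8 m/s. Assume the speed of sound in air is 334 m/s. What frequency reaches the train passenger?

The train passenger is ahead, so the ambulance is moving toward it while the train passenger is moving away from the ambulance.
Both move, so f' = f · (v − v_o)/(v − v_s).
f' = 1299 × (334 − 47.8)/(334 − 38) = 1299 × 286.2/296 ≈ 1256 Hz.

1256 Hz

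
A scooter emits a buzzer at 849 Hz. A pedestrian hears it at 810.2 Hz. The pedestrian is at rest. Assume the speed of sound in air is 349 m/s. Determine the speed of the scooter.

16.7 m/s

f' < f, so the scooter is receding.
f' = f · v/(v + v_s) ⇒ v_s = v · |1 − f/f'|.
v_s = 349 × |1 − 849/810.2| = 349 × 0.04789 ≈ 16.7 m/s.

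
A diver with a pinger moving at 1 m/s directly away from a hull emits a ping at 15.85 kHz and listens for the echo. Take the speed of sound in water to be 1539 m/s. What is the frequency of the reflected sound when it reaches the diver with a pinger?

15.83 kHz

The hull receives the sound from a moving source: f₁ = f₀ · v/(v + v_e) = 15.85 × 1539/1540 ≈ 15.84 kHz.
On the return leg the diver with a pinger is a moving observer: f₂ = f₁ · (v − v_e)/v = 15.84 × 1538/1539 ≈ 15.83 kHz.
Equivalently f₂ = f₀ · (v − v_e)/(v + v_e).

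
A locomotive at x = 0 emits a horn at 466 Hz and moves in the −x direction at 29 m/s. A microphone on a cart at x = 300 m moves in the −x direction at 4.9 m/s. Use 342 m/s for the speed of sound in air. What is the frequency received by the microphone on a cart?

436 Hz

The observer lies on the +x side, so the source is heading away from the observer and the observer is heading toward the source.
Both move, so f' = f · (v + v_o)/(v + v_s).
f' = 466 × (342 + 4.9)/(342 + 29) = 466 × 346.9/371 ≈ 436 Hz.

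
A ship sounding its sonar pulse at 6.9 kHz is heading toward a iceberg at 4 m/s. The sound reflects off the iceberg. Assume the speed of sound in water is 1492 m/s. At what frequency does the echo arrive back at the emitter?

6.94 kHz

The iceberg receives the sound from a moving source: f₁ = f₀ · v/(v − v_e) = 6.9 × 1492/1488 ≈ 6.92 kHz.
On the return leg the ship is a moving observer: f₂ = f₁ · (v + v_e)/v = 6.92 × 1496/1492 ≈ 6.94 kHz.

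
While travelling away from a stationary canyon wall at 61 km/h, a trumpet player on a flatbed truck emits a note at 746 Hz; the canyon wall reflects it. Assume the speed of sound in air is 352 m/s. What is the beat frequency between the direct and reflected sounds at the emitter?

69 Hz

61 km/h = 16.94 m/s.
The canyon wall receives the sound from a moving source: f₁ = f₀ · v/(v + v_e) = 746 × 352/368.94 ≈ 711.7 Hz.
On the return leg the trumpet player on a flatbed truck is a moving observer: f₂ = f₁ · (v − v_e)/v = 711.7 × 335.06/352 ≈ 677.5 Hz.
Equivalently f₂ = f₀ · (v − v_e)/(v + v_e).
Beat against the emitted tone: |f₂ − f₀| = 2v_e·f₀/(v + v_e) = 2 × 16.94 × 746/368.94 ≈ 69 Hz.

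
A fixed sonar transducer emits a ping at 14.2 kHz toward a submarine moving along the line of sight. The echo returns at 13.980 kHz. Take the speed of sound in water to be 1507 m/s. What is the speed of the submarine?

Double Doppler shift off a moving reflector: f₂ = f₀ · (v + u)/(v − u) (u > 0 toward emitter).
Rearranging, u = v · (f₂ − f₀)/(f₂ + f₀) = 1507 × -0.220/28.180 ≈ -11.8 m/s.
So the submarine is moving at 11.8 m/s away from the emitter.

11.8 m/s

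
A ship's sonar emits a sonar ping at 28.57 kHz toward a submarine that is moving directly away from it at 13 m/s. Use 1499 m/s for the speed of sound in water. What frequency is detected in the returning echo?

The submarine first receives the wave as a moving observer: f₁ = f₀ · (v − u)/v = 28.57 × (1499 − 13)/1499 ≈ 28.3 kHz.
The reflection then acts as a moving source: f₂ = f₁ · v/(v + u) ≈ 28.1 kHz.

28.1 kHz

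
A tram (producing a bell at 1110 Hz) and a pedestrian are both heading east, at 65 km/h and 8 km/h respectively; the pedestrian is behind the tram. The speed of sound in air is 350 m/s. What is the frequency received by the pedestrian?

1062 Hz

65 km/h = 18.06 m/s; 8 km/h = 2.222 m/s.
The pedestrian is behind, so the tram is moving away from it while the pedestrian is moving toward the tram.
Both move, so f' = f · (v + v_o)/(v + v_s).
f' = 1110 × (350 + 2.222)/(350 + 18.06) = 1110 × 352.22/368.06 ≈ 1062 Hz.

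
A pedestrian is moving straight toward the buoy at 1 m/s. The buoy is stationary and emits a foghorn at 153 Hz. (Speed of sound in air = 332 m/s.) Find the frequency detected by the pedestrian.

Only the observer moves, toward the source, so f' = f · (v + v_o)/v.
f' = 153 × (332 + 1)/332 = 153 × 333/332 ≈ 153 Hz.

153 Hz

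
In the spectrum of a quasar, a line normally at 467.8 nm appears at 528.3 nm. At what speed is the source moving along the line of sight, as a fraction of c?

0.121

λ'/λ₀ = 1.1293 > 1 (redshift), so the source is receding.
λ'/λ₀ = √((1 + β)/(1 − β)) for a receding source ⇒ β = (r² − 1)/(r² + 1) with r = λ'/λ₀.
β = (1.2754 − 1)/(1.2754 + 1) ≈ 0.121.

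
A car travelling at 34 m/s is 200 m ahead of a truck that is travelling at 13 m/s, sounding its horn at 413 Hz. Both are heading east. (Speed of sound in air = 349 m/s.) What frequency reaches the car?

The car is ahead, so the truck is moving toward it while the car is moving away from the truck.
Both move, so f' = f · (v − v_o)/(v − v_s).
f' = 413 × (349 − 34)/(349 − 13) = 413 × 315/336 ≈ 387 Hz.

387 Hz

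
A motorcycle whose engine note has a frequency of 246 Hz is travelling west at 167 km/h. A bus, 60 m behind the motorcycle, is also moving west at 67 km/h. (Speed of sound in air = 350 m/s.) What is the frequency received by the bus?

167 km/h = 46.39 m/s; 67 km/h = 18.61 m/s.
The bus is behind, so the motorcycle is moving away from it while the bus is moving toward the motorcycle.
Both move, so f' = f · (v + v_o)/(v + v_s).
f' = 246 × (350 + 18.61)/(350 + 46.39) = 246 × 368.61/396.39 ≈ 229 Hz.

229 Hz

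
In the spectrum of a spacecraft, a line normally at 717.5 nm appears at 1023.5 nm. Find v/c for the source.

λ'/λ₀ = 1.4265 > 1 (redshift), so the source is receding.
λ'/λ₀ = √((1 + β)/(1 − β)) for a receding source ⇒ β = (r² − 1)/(r² + 1) with r = λ'/λ₀.
β = (2.0348 − 1)/(2.0348 + 1) ≈ 0.341.

0.341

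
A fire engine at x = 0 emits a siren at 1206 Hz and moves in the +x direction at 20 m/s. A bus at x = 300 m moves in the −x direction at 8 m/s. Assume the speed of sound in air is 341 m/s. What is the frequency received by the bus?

The observer lies on the +x side, so the source is heading toward the observer and the observer is heading toward the source.
With source approaching and observer approaching, f' = f · (v + v_o)/(v − v_s).
f' = 1206 × (341 + 8)/(341 − 20) = 1206 × 349/321 ≈ 1311 Hz.

1311 Hz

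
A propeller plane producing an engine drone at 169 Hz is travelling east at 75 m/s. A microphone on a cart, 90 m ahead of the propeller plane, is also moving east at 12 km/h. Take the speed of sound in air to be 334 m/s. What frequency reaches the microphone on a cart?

216 Hz

12 km/h = 3.333 m/s.
The microphone on a cart is ahead, so the propeller plane is moving toward it while the microphone on a cart is moving away from the propeller plane.
With source approaching and observer receding, f' = f · (v − v_o)/(v − v_s).
f' = 169 × (334 − 3.333)/(334 − 75) = 169 × 330.67/259 ≈ 216 Hz.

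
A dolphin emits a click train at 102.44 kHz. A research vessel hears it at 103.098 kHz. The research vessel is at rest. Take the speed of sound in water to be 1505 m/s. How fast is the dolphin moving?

f' > f, so the dolphin is approaching.
f' = f · v/(v − v_s) ⇒ v_s = v · |1 − f/f'|.
v_s = 1505 × |1 − 102.44/103.098| = 1505 × 0.006382 ≈ 9.6 m/s.

9.6 m/s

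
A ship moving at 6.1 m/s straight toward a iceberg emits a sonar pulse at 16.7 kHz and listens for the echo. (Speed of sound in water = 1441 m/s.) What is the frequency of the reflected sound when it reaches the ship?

16.84 kHz

The iceberg receives the sound from a moving source: f₁ = f₀ · v/(v − v_e) = 16.7 × 1441/1434.9 ≈ 16.77 kHz.
On the return leg the ship is a moving observer: f₂ = f₁ · (v + v_e)/v = 16.77 × 1447.1/1441 ≈ 16.84 kHz.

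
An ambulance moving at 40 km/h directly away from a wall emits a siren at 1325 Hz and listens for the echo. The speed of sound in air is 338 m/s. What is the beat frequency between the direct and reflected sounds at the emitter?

40 km/h = 11.11 m/s.
The wall receives the sound from a moving source: f₁ = f₀ · v/(v + v_e) = 1325 × 338/349.11 ≈ 1282.8 Hz.
On the return leg the ambulance is a moving observer: f₂ = f₁ · (v − v_e)/v = 1282.8 × 326.89/338 ≈ 1240.7 Hz.
Equivalently f₂ = f₀ · (v − v_e)/(v + v_e).
Beat against the emitted tone: |f₂ − f₀| = 2v_e·f₀/(v + v_e) = 2 × 11.11 × 1325/349.11 ≈ 84 Hz.

84 Hz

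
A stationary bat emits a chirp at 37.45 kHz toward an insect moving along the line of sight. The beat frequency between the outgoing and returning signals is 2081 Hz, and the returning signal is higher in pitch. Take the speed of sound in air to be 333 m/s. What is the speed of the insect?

Double Doppler shift off a moving reflector: f₂ = f₀ · (v + u)/(v − u) (u > 0 toward emitter).
Returning signal is higher, so f₂ = f₀ + Δf = 37450 + 2081 = 39531 Hz.
Rearranging, u = v · (f₂ − f₀)/(f₂ + f₀) = 333 × 2081/76981 ≈ 9.0 m/s.
So the insect is moving at 9.0 m/s toward the emitter.

9.0 m/s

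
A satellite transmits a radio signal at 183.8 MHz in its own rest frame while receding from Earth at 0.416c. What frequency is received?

Relativistic Doppler for frequency: f' = f₀ · √((1 − β)/(1 + β)).
f' = 183.8 × √(0.5840/1.4160) = 183.8 × 0.64221 ≈ 118.0 MHz.

118.0 MHz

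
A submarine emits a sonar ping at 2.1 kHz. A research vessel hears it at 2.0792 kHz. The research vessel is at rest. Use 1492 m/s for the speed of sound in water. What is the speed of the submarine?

14.9 m/s

f' < f, so the submarine is receding.
f' = f · v/(v + v_s) ⇒ v_s = v · |1 − f/f'|.
v_s = 1492 × |1 − 2.1/2.0792| = 1492 × 0.01 ≈ 14.9 m/s.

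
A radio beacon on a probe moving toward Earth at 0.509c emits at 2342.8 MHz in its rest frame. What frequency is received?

Relativistic Doppler for frequency: f' = f₀ · √((1 + β)/(1 − β)).
f' = 2342.8 × √(1.5090/0.4910) = 2342.8 × 1.75309 ≈ 4107.1 MHz.

4107.1 MHz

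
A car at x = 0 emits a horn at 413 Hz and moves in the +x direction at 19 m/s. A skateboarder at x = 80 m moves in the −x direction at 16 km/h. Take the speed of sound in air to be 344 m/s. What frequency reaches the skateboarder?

443 Hz

16 km/h = 4.444 m/s.
The observer lies on the +x side, so the source is heading toward the observer and the observer is heading toward the source.
General Doppler shift: f' = f · (v + v_o)/(v − v_s).
f' = 413 × (344 + 4.444)/(344 − 19) = 413 × 348.44/325 ≈ 443 Hz.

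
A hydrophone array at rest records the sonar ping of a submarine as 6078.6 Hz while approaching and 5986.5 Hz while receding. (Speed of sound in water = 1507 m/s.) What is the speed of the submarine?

11.5 m/s

f₁/f₂ = (v + v_s)/(v − v_s), so v_s = v · (f₁ − f₂)/(f₁ + f₂).
v_s = 1507 × (6078.6 − 5986.5)/(6078.6 + 5986.5) = 1507 × 92.1/12065.1 ≈ 11.5 m/s.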